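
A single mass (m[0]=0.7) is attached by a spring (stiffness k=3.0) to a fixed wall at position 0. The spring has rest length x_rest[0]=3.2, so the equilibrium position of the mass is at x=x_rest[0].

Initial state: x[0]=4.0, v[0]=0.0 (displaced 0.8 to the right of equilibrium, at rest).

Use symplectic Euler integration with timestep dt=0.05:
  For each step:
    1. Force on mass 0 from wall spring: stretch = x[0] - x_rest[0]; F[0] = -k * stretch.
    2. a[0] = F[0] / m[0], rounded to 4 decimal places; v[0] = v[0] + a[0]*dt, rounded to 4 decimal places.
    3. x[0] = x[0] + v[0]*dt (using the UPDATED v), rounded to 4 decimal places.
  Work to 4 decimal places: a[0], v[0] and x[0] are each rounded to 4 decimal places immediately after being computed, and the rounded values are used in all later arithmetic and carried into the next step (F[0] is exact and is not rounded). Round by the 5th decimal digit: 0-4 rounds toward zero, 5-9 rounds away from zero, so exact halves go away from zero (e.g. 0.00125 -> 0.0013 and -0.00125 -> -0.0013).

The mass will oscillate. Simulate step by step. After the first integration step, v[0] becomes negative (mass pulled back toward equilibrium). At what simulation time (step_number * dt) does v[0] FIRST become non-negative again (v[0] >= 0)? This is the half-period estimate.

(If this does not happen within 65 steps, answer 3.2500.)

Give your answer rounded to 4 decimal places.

Step 0: x=[4.0000] v=[0.0000]
Step 1: x=[3.9914] v=[-0.1714]
Step 2: x=[3.9744] v=[-0.3410]
Step 3: x=[3.9491] v=[-0.5069]
Step 4: x=[3.9157] v=[-0.6674]
Step 5: x=[3.8747] v=[-0.8208]
Step 6: x=[3.8264] v=[-0.9654]
Step 7: x=[3.7714] v=[-1.0996]
Step 8: x=[3.7103] v=[-1.2220]
Step 9: x=[3.6437] v=[-1.3314]
Step 10: x=[3.5724] v=[-1.4265]
Step 11: x=[3.4971] v=[-1.5063]
Step 12: x=[3.4186] v=[-1.5700]
Step 13: x=[3.3378] v=[-1.6168]
Step 14: x=[3.2555] v=[-1.6463]
Step 15: x=[3.1726] v=[-1.6582]
Step 16: x=[3.0900] v=[-1.6523]
Step 17: x=[3.0086] v=[-1.6287]
Step 18: x=[2.9292] v=[-1.5877]
Step 19: x=[2.8527] v=[-1.5297]
Step 20: x=[2.7799] v=[-1.4553]
Step 21: x=[2.7116] v=[-1.3653]
Step 22: x=[2.6486] v=[-1.2606]
Step 23: x=[2.5915] v=[-1.1424]
Step 24: x=[2.5409] v=[-1.0120]
Step 25: x=[2.4974] v=[-0.8708]
Step 26: x=[2.4614] v=[-0.7202]
Step 27: x=[2.4333] v=[-0.5619]
Step 28: x=[2.4134] v=[-0.3976]
Step 29: x=[2.4020] v=[-0.2290]
Step 30: x=[2.3991] v=[-0.0580]
Step 31: x=[2.4048] v=[0.1136]
First v>=0 after going negative at step 31, time=1.5500

Answer: 1.5500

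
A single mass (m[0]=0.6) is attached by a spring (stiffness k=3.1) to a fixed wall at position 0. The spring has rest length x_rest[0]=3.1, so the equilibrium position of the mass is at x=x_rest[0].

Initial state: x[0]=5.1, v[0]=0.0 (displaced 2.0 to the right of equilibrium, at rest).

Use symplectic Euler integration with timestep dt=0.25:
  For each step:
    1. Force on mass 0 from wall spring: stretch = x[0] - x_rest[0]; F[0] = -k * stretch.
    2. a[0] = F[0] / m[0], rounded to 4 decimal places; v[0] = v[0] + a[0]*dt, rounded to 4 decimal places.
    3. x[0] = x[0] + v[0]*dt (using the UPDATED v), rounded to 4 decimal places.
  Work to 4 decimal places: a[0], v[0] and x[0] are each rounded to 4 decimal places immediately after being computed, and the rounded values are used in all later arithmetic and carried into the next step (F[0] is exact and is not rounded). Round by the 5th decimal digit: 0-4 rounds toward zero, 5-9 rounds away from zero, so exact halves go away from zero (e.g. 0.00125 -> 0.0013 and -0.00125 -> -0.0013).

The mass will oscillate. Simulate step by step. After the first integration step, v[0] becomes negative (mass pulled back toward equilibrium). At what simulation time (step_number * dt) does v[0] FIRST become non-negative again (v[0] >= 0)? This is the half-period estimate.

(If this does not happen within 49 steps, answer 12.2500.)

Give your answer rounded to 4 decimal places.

Step 0: x=[5.1000] v=[0.0000]
Step 1: x=[4.4542] v=[-2.5833]
Step 2: x=[3.3711] v=[-4.3325]
Step 3: x=[2.2004] v=[-4.6827]
Step 4: x=[1.3202] v=[-3.5207]
Step 5: x=[1.0148] v=[-1.2218]
Step 6: x=[1.3827] v=[1.4716]
First v>=0 after going negative at step 6, time=1.5000

Answer: 1.5000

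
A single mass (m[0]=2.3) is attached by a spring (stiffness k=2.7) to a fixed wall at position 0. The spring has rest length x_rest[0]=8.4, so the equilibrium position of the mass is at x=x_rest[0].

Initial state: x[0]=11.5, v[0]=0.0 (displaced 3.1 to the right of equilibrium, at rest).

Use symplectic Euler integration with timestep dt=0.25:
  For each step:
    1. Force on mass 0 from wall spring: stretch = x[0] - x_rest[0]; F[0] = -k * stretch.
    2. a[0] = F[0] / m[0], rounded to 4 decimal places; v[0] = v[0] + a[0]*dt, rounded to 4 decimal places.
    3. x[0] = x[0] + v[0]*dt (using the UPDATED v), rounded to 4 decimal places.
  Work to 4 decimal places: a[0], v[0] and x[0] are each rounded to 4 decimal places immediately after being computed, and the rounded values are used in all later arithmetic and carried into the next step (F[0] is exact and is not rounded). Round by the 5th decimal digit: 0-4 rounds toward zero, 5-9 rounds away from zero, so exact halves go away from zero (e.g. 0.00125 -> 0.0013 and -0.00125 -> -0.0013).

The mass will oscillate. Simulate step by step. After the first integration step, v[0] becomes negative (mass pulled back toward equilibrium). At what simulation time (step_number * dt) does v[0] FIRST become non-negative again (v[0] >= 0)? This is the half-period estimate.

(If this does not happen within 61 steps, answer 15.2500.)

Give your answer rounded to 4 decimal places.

Answer: 3.0000

Derivation:
Step 0: x=[11.5000] v=[0.0000]
Step 1: x=[11.2726] v=[-0.9098]
Step 2: x=[10.8344] v=[-1.7529]
Step 3: x=[10.2176] v=[-2.4674]
Step 4: x=[9.4674] v=[-3.0008]
Step 5: x=[8.6389] v=[-3.3141]
Step 6: x=[7.7929] v=[-3.3842]
Step 7: x=[6.9914] v=[-3.2060]
Step 8: x=[6.2933] v=[-2.7926]
Step 9: x=[5.7497] v=[-2.1743]
Step 10: x=[5.4006] v=[-1.3965]
Step 11: x=[5.2715] v=[-0.5163]
Step 12: x=[5.3720] v=[0.4019]
First v>=0 after going negative at step 12, time=3.0000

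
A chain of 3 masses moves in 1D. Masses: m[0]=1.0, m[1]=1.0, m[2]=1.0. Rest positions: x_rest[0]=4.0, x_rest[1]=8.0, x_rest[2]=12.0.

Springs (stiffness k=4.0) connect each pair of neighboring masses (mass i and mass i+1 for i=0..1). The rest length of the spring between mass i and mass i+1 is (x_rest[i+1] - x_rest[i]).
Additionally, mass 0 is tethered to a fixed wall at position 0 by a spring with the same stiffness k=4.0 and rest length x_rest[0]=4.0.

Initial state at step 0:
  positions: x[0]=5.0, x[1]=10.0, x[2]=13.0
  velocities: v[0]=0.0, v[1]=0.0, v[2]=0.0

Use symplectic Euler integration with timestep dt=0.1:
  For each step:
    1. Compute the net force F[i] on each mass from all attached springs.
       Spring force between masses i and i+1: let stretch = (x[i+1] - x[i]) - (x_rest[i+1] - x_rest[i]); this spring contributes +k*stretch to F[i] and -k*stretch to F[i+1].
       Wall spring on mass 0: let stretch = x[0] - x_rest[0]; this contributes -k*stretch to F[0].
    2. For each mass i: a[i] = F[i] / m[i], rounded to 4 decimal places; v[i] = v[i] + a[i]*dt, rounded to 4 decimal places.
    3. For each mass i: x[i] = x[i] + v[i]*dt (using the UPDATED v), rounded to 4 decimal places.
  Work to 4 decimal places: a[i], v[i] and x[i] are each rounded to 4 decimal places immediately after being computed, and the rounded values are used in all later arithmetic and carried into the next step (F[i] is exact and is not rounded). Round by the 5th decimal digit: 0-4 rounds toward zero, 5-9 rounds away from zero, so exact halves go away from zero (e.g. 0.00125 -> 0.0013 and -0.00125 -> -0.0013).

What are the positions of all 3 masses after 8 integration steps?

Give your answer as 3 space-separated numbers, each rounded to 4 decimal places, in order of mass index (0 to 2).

Answer: 4.5555 8.4119 13.6413

Derivation:
Step 0: x=[5.0000 10.0000 13.0000] v=[0.0000 0.0000 0.0000]
Step 1: x=[5.0000 9.9200 13.0400] v=[0.0000 -0.8000 0.4000]
Step 2: x=[4.9968 9.7680 13.1152] v=[-0.0320 -1.5200 0.7520]
Step 3: x=[4.9846 9.5590 13.2165] v=[-0.1222 -2.0896 1.0131]
Step 4: x=[4.9560 9.3134 13.3315] v=[-0.2863 -2.4564 1.1501]
Step 5: x=[4.9034 9.0542 13.4458] v=[-0.5257 -2.5921 1.1429]
Step 6: x=[4.8207 8.8046 13.5444] v=[-0.8267 -2.4958 0.9863]
Step 7: x=[4.7046 8.5853 13.6134] v=[-1.1614 -2.1934 0.6904]
Step 8: x=[4.5555 8.4119 13.6413] v=[-1.4910 -1.7344 0.2792]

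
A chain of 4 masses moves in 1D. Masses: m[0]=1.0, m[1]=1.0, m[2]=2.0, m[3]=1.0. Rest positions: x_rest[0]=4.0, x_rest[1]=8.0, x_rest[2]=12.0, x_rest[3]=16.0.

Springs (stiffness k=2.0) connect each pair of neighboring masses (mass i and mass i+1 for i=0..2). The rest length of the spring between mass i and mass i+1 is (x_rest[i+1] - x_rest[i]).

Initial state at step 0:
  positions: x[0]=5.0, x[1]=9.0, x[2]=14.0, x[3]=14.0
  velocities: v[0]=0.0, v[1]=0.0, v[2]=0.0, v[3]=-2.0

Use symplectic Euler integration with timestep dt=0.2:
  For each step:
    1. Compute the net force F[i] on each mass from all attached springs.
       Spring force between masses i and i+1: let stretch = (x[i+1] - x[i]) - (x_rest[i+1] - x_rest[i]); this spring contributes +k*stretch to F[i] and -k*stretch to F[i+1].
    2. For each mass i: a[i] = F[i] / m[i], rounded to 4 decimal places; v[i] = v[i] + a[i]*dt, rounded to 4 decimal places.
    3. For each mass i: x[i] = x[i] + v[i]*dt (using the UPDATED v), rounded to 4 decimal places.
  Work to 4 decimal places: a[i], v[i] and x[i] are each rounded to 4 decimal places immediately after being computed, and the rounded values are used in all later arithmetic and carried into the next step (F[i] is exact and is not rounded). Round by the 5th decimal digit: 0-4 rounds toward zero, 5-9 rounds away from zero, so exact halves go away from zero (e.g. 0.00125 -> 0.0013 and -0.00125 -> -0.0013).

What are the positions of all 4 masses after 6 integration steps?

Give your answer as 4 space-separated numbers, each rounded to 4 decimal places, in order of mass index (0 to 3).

Step 0: x=[5.0000 9.0000 14.0000 14.0000] v=[0.0000 0.0000 0.0000 -2.0000]
Step 1: x=[5.0000 9.0800 13.8000 13.9200] v=[0.0000 0.4000 -1.0000 -0.4000]
Step 2: x=[5.0064 9.2112 13.4160 14.1504] v=[0.0320 0.6560 -1.9200 1.1520]
Step 3: x=[5.0292 9.3424 12.8932 14.6420] v=[0.1139 0.6560 -2.6141 2.4582]
Step 4: x=[5.0770 9.4126 12.2983 15.3137] v=[0.2392 0.3510 -2.9745 3.3587]
Step 5: x=[5.1517 9.3668 11.7086 16.0642] v=[0.3734 -0.2290 -2.9486 3.7525]
Step 6: x=[5.2436 9.1711 11.1994 16.7863] v=[0.4594 -0.9783 -2.5458 3.6103]

Answer: 5.2436 9.1711 11.1994 16.7863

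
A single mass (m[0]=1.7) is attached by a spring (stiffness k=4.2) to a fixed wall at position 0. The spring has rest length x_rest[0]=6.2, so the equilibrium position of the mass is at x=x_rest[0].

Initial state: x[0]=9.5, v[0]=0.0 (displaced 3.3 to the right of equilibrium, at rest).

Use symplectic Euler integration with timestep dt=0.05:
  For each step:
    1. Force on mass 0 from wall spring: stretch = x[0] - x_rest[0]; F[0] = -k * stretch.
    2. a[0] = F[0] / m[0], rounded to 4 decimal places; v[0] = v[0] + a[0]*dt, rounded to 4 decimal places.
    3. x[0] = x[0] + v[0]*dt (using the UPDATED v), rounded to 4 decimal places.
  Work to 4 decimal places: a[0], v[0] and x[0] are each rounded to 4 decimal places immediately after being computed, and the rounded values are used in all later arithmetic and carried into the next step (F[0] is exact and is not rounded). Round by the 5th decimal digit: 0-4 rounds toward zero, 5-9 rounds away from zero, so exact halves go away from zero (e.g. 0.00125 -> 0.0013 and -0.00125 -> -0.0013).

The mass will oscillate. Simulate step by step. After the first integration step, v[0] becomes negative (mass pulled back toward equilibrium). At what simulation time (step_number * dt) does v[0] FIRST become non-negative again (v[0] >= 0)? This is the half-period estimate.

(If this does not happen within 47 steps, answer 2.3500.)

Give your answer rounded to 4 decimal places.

Answer: 2.0000

Derivation:
Step 0: x=[9.5000] v=[0.0000]
Step 1: x=[9.4796] v=[-0.4076]
Step 2: x=[9.4390] v=[-0.8127]
Step 3: x=[9.3784] v=[-1.2128]
Step 4: x=[9.2981] v=[-1.6054]
Step 5: x=[9.1987] v=[-1.9881]
Step 6: x=[9.0808] v=[-2.3585]
Step 7: x=[8.9451] v=[-2.7144]
Step 8: x=[8.7924] v=[-3.0535]
Step 9: x=[8.6237] v=[-3.3737]
Step 10: x=[8.4400] v=[-3.6731]
Step 11: x=[8.2425] v=[-3.9498]
Step 12: x=[8.0324] v=[-4.2021]
Step 13: x=[7.8110] v=[-4.4285]
Step 14: x=[7.5796] v=[-4.6275]
Step 15: x=[7.3397] v=[-4.7979]
Step 16: x=[7.0928] v=[-4.9387]
Step 17: x=[6.8404] v=[-5.0490]
Step 18: x=[6.5840] v=[-5.1281]
Step 19: x=[6.3252] v=[-5.1755]
Step 20: x=[6.0657] v=[-5.1910]
Step 21: x=[5.8070] v=[-5.1744]
Step 22: x=[5.5507] v=[-5.1259]
Step 23: x=[5.2984] v=[-5.0457]
Step 24: x=[5.0517] v=[-4.9343]
Step 25: x=[4.8121] v=[-4.7925]
Step 26: x=[4.5810] v=[-4.6211]
Step 27: x=[4.3599] v=[-4.4211]
Step 28: x=[4.1502] v=[-4.1938]
Step 29: x=[3.9532] v=[-3.9406]
Step 30: x=[3.7700] v=[-3.6631]
Step 31: x=[3.6019] v=[-3.3629]
Step 32: x=[3.4498] v=[-3.0420]
Step 33: x=[3.3147] v=[-2.7023]
Step 34: x=[3.1974] v=[-2.3459]
Step 35: x=[3.0987] v=[-1.9750]
Step 36: x=[3.0191] v=[-1.5919]
Step 37: x=[2.9592] v=[-1.1990]
Step 38: x=[2.9193] v=[-0.7987]
Step 39: x=[2.8996] v=[-0.3934]
Step 40: x=[2.9003] v=[0.0143]
First v>=0 after going negative at step 40, time=2.0000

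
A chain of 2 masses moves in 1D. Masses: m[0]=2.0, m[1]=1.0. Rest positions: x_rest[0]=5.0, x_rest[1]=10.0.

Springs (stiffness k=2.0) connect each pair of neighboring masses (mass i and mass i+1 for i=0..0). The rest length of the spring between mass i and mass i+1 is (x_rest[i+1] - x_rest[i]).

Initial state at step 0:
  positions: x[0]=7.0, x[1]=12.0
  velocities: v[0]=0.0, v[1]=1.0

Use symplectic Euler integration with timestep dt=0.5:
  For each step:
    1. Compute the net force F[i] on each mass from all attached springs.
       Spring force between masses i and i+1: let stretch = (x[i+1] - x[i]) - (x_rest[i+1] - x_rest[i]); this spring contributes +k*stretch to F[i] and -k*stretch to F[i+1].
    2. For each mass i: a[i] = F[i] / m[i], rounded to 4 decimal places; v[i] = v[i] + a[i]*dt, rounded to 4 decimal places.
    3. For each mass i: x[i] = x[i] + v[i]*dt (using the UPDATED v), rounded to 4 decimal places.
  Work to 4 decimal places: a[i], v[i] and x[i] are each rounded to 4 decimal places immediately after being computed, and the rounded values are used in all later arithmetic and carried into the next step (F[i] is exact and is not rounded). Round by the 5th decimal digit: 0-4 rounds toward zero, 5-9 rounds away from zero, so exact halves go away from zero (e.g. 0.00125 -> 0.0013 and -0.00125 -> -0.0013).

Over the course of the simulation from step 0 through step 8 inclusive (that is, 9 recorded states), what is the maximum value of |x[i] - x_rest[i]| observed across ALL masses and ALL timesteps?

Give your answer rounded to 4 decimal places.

Answer: 3.6633

Derivation:
Step 0: x=[7.0000 12.0000] v=[0.0000 1.0000]
Step 1: x=[7.0000 12.5000] v=[0.0000 1.0000]
Step 2: x=[7.1250 12.7500] v=[0.2500 0.5000]
Step 3: x=[7.4063 12.6875] v=[0.5625 -0.1250]
Step 4: x=[7.7579 12.4844] v=[0.7031 -0.4062]
Step 5: x=[8.0411 12.4181] v=[0.5664 -0.1327]
Step 6: x=[8.1686 12.6633] v=[0.2549 0.4903]
Step 7: x=[8.1698 13.1611] v=[0.0023 0.9956]
Step 8: x=[8.1688 13.6633] v=[-0.0021 1.0043]
Max displacement = 3.6633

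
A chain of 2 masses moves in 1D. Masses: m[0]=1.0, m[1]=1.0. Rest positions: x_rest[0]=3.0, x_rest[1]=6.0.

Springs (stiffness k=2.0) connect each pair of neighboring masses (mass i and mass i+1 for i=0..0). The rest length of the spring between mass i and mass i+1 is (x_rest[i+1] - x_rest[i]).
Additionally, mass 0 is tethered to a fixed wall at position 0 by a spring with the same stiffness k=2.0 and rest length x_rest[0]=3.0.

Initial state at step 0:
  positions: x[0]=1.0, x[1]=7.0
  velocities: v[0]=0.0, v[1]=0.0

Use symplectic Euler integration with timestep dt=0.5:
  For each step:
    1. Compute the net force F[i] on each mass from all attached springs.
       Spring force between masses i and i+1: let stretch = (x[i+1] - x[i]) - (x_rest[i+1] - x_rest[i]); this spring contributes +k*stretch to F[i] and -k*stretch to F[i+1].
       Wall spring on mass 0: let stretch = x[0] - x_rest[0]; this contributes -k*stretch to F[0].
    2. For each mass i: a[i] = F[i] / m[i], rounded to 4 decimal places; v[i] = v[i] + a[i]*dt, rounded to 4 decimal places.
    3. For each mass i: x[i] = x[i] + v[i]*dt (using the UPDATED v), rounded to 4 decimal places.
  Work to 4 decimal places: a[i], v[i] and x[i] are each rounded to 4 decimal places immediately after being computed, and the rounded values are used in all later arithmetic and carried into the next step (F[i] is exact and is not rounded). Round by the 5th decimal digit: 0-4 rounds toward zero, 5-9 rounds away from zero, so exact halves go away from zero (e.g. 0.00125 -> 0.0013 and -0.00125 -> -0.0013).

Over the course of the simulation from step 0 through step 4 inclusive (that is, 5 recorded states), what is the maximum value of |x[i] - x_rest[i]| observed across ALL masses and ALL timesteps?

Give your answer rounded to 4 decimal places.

Step 0: x=[1.0000 7.0000] v=[0.0000 0.0000]
Step 1: x=[3.5000 5.5000] v=[5.0000 -3.0000]
Step 2: x=[5.2500 4.5000] v=[3.5000 -2.0000]
Step 3: x=[4.0000 5.3750] v=[-2.5000 1.7500]
Step 4: x=[1.4375 7.0625] v=[-5.1250 3.3750]
Max displacement = 2.2500

Answer: 2.2500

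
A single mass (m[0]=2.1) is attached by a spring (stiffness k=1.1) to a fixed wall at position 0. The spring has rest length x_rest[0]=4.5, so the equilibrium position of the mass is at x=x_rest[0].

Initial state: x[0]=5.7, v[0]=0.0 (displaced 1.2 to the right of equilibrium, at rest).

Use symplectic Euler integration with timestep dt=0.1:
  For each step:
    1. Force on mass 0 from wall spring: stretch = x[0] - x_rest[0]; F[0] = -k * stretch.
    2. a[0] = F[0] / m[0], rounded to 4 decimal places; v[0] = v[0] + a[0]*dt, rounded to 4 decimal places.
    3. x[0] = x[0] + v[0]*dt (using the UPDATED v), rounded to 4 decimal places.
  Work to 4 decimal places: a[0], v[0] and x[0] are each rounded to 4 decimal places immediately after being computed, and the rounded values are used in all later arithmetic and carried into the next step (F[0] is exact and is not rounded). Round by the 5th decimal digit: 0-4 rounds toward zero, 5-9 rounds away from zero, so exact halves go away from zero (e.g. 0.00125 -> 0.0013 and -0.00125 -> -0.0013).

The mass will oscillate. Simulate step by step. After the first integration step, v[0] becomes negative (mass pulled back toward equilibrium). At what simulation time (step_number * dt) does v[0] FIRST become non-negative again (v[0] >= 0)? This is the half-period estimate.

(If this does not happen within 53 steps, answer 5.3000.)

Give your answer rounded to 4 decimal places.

Step 0: x=[5.7000] v=[0.0000]
Step 1: x=[5.6937] v=[-0.0629]
Step 2: x=[5.6812] v=[-0.1254]
Step 3: x=[5.6625] v=[-0.1873]
Step 4: x=[5.6377] v=[-0.2482]
Step 5: x=[5.6069] v=[-0.3078]
Step 6: x=[5.5703] v=[-0.3658]
Step 7: x=[5.5281] v=[-0.4219]
Step 8: x=[5.4805] v=[-0.4758]
Step 9: x=[5.4278] v=[-0.5272]
Step 10: x=[5.3702] v=[-0.5758]
Step 11: x=[5.3081] v=[-0.6214]
Step 12: x=[5.2417] v=[-0.6637]
Step 13: x=[5.1714] v=[-0.7026]
Step 14: x=[5.0976] v=[-0.7378]
Step 15: x=[5.0207] v=[-0.7691]
Step 16: x=[4.9411] v=[-0.7964]
Step 17: x=[4.8592] v=[-0.8195]
Step 18: x=[4.7754] v=[-0.8383]
Step 19: x=[4.6901] v=[-0.8527]
Step 20: x=[4.6038] v=[-0.8627]
Step 21: x=[4.5170] v=[-0.8681]
Step 22: x=[4.4301] v=[-0.8690]
Step 23: x=[4.3436] v=[-0.8653]
Step 24: x=[4.2579] v=[-0.8571]
Step 25: x=[4.1735] v=[-0.8444]
Step 26: x=[4.0908] v=[-0.8273]
Step 27: x=[4.0102] v=[-0.8059]
Step 28: x=[3.9322] v=[-0.7802]
Step 29: x=[3.8572] v=[-0.7505]
Step 30: x=[3.7855] v=[-0.7168]
Step 31: x=[3.7176] v=[-0.6794]
Step 32: x=[3.6538] v=[-0.6384]
Step 33: x=[3.5944] v=[-0.5941]
Step 34: x=[3.5397] v=[-0.5467]
Step 35: x=[3.4901] v=[-0.4964]
Step 36: x=[3.4458] v=[-0.4435]
Step 37: x=[3.4070] v=[-0.3883]
Step 38: x=[3.3739] v=[-0.3311]
Step 39: x=[3.3467] v=[-0.2721]
Step 40: x=[3.3255] v=[-0.2117]
Step 41: x=[3.3105] v=[-0.1502]
Step 42: x=[3.3017] v=[-0.0879]
Step 43: x=[3.2992] v=[-0.0251]
Step 44: x=[3.3030] v=[0.0378]
First v>=0 after going negative at step 44, time=4.4000

Answer: 4.4000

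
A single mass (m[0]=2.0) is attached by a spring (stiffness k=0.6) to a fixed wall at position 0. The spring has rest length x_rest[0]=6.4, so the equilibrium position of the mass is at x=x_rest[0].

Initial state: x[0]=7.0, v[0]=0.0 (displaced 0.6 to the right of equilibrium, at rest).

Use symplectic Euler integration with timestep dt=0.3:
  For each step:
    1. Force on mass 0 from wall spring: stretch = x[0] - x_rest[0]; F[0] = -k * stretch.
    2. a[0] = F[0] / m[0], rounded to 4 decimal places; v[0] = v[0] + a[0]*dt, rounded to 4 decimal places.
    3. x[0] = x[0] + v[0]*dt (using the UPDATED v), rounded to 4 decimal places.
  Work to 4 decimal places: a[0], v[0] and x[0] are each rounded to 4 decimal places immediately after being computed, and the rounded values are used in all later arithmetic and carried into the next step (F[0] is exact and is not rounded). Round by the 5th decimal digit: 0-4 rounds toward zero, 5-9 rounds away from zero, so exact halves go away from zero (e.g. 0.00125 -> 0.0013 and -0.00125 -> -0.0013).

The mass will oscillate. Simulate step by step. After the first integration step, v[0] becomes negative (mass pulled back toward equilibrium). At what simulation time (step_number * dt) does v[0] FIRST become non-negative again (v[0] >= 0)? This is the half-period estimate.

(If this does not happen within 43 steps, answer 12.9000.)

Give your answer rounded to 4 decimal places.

Answer: 6.0000

Derivation:
Step 0: x=[7.0000] v=[0.0000]
Step 1: x=[6.9838] v=[-0.0540]
Step 2: x=[6.9519] v=[-0.1065]
Step 3: x=[6.9050] v=[-0.1562]
Step 4: x=[6.8445] v=[-0.2017]
Step 5: x=[6.7720] v=[-0.2417]
Step 6: x=[6.6894] v=[-0.2752]
Step 7: x=[6.5990] v=[-0.3012]
Step 8: x=[6.5033] v=[-0.3191]
Step 9: x=[6.4048] v=[-0.3284]
Step 10: x=[6.3062] v=[-0.3288]
Step 11: x=[6.2101] v=[-0.3204]
Step 12: x=[6.1191] v=[-0.3033]
Step 13: x=[6.0357] v=[-0.2780]
Step 14: x=[5.9621] v=[-0.2452]
Step 15: x=[5.9004] v=[-0.2058]
Step 16: x=[5.8522] v=[-0.1608]
Step 17: x=[5.8188] v=[-0.1115]
Step 18: x=[5.8010] v=[-0.0592]
Step 19: x=[5.7994] v=[-0.0053]
Step 20: x=[5.8140] v=[0.0488]
First v>=0 after going negative at step 20, time=6.0000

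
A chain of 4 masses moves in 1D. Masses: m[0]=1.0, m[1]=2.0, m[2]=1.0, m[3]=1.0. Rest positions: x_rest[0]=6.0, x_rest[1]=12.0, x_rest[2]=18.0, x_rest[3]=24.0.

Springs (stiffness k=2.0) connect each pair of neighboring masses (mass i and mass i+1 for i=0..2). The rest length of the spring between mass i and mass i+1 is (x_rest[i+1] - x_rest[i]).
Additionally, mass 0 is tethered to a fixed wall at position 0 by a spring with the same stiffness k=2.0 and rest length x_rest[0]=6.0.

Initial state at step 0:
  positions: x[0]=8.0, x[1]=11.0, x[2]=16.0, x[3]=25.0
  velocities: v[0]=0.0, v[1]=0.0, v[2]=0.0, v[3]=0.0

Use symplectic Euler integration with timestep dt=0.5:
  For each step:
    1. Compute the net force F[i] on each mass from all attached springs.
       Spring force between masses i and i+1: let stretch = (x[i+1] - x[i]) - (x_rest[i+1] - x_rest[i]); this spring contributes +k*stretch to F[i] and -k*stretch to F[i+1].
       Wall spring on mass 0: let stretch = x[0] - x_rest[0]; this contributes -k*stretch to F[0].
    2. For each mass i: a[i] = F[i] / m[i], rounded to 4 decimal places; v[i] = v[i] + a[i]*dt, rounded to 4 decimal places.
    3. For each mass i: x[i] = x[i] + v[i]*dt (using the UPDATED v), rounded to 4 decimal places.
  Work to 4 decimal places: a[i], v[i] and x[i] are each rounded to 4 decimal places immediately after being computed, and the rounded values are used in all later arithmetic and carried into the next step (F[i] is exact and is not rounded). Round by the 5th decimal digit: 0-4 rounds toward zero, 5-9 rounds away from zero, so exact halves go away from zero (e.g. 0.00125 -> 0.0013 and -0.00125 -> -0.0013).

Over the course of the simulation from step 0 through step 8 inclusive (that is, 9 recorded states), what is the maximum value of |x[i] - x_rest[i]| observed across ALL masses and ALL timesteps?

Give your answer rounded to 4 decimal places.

Answer: 3.1172

Derivation:
Step 0: x=[8.0000 11.0000 16.0000 25.0000] v=[0.0000 0.0000 0.0000 0.0000]
Step 1: x=[5.5000 11.5000 18.0000 23.5000] v=[-5.0000 1.0000 4.0000 -3.0000]
Step 2: x=[3.2500 12.1250 19.5000 22.2500] v=[-4.5000 1.2500 3.0000 -2.5000]
Step 3: x=[3.8125 12.3750 18.6875 22.6250] v=[1.1250 0.5000 -1.6250 0.7500]
Step 4: x=[6.7500 12.0625 16.6875 24.0313] v=[5.8750 -0.6250 -4.0000 2.8125]
Step 5: x=[8.9688 11.5781 16.0469 24.7657] v=[4.4375 -0.9688 -1.2812 1.4687]
Step 6: x=[8.0078 11.5586 17.5313 24.1407] v=[-1.9220 -0.0391 2.9688 -1.2501]
Step 7: x=[4.8183 12.1446 19.3341 23.2110] v=[-6.3790 1.1719 3.6055 -1.8595]
Step 8: x=[2.8828 12.6964 19.4806 23.3428] v=[-3.8710 1.1035 0.2929 0.2636]
Max displacement = 3.1172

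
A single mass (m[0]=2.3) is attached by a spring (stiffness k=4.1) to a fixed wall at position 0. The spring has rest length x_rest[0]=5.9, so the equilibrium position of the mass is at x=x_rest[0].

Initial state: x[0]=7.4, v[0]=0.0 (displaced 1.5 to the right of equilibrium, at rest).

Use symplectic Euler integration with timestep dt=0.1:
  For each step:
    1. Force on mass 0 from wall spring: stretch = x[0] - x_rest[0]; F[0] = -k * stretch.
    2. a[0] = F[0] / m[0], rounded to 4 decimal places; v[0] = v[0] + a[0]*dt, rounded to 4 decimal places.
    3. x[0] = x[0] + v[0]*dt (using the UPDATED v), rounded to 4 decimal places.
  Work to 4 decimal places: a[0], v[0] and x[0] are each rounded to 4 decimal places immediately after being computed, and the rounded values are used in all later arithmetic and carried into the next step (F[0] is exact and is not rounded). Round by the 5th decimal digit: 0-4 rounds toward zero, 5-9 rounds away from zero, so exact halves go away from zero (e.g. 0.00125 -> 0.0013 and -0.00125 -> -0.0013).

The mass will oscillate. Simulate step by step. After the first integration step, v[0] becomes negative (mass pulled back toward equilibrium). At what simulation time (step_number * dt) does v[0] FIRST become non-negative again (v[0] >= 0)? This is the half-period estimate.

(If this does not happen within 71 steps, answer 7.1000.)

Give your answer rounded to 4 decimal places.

Step 0: x=[7.4000] v=[0.0000]
Step 1: x=[7.3733] v=[-0.2674]
Step 2: x=[7.3203] v=[-0.5300]
Step 3: x=[7.2420] v=[-0.7832]
Step 4: x=[7.1398] v=[-1.0224]
Step 5: x=[7.0155] v=[-1.2434]
Step 6: x=[6.8713] v=[-1.4423]
Step 7: x=[6.7098] v=[-1.6154]
Step 8: x=[6.5338] v=[-1.7598]
Step 9: x=[6.3465] v=[-1.8728]
Step 10: x=[6.1513] v=[-1.9524]
Step 11: x=[5.9516] v=[-1.9972]
Step 12: x=[5.7510] v=[-2.0064]
Step 13: x=[5.5530] v=[-1.9798]
Step 14: x=[5.3612] v=[-1.9179]
Step 15: x=[5.1790] v=[-1.8219]
Step 16: x=[5.0097] v=[-1.6934]
Step 17: x=[4.8562] v=[-1.5347]
Step 18: x=[4.7213] v=[-1.3486]
Step 19: x=[4.6075] v=[-1.1385]
Step 20: x=[4.5167] v=[-0.9081]
Step 21: x=[4.4506] v=[-0.6615]
Step 22: x=[4.4103] v=[-0.4031]
Step 23: x=[4.3966] v=[-0.1375]
Step 24: x=[4.4097] v=[0.1305]
First v>=0 after going negative at step 24, time=2.4000

Answer: 2.4000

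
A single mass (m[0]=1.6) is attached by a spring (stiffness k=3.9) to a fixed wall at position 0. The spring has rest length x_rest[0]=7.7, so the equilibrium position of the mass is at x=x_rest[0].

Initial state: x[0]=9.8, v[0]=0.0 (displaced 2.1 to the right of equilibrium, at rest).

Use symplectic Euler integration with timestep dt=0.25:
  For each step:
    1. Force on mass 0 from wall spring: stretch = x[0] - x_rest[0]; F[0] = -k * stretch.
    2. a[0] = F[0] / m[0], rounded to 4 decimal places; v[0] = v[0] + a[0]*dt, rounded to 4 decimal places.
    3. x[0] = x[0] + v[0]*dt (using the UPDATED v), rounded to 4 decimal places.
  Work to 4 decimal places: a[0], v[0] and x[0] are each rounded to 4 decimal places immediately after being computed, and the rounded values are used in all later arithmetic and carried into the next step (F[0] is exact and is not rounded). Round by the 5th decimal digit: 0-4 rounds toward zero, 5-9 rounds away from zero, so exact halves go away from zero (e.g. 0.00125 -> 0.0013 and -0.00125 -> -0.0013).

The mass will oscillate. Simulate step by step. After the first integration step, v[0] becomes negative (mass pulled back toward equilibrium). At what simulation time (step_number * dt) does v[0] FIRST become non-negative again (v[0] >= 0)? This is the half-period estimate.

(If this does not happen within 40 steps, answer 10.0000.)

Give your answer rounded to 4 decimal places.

Answer: 2.0000

Derivation:
Step 0: x=[9.8000] v=[0.0000]
Step 1: x=[9.4801] v=[-1.2797]
Step 2: x=[8.8890] v=[-2.3645]
Step 3: x=[8.1167] v=[-3.0891]
Step 4: x=[7.2810] v=[-3.3430]
Step 5: x=[6.5091] v=[-3.0877]
Step 6: x=[5.9186] v=[-2.3620]
Step 7: x=[5.5995] v=[-1.2765]
Step 8: x=[5.6004] v=[0.0035]
First v>=0 after going negative at step 8, time=2.0000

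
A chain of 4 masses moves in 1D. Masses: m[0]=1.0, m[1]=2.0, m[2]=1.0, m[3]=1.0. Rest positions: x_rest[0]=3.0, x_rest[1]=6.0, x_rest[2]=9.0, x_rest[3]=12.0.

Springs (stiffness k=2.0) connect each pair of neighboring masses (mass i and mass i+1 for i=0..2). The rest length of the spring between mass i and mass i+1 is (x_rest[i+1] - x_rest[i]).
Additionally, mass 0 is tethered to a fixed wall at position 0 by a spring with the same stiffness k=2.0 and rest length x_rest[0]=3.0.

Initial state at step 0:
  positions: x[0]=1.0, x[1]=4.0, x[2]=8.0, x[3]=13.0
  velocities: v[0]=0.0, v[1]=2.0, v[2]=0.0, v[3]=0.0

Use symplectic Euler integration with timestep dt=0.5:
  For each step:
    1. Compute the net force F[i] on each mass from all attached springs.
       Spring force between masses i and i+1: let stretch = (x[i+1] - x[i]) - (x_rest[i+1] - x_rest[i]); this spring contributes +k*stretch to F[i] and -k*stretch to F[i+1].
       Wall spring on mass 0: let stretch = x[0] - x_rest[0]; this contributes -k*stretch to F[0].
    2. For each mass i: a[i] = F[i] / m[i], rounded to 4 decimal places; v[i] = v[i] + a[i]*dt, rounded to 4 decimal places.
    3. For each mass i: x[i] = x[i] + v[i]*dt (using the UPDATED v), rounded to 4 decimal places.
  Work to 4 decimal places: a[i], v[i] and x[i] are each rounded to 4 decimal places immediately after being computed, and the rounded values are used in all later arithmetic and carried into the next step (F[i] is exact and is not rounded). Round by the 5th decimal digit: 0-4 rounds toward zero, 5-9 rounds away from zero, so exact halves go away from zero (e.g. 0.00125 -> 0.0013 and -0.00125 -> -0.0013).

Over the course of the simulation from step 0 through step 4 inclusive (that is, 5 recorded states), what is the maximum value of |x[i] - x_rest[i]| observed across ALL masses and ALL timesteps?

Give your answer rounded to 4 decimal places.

Answer: 2.5625

Derivation:
Step 0: x=[1.0000 4.0000 8.0000 13.0000] v=[0.0000 2.0000 0.0000 0.0000]
Step 1: x=[2.0000 5.2500 8.5000 12.0000] v=[2.0000 2.5000 1.0000 -2.0000]
Step 2: x=[3.6250 6.5000 9.1250 10.7500] v=[3.2500 2.5000 1.2500 -2.5000]
Step 3: x=[4.8750 7.6875 9.2500 10.1875] v=[2.5000 2.3750 0.2500 -1.1250]
Step 4: x=[5.0938 8.5625 9.0625 10.6563] v=[0.4375 1.7500 -0.3750 0.9375]
Max displacement = 2.5625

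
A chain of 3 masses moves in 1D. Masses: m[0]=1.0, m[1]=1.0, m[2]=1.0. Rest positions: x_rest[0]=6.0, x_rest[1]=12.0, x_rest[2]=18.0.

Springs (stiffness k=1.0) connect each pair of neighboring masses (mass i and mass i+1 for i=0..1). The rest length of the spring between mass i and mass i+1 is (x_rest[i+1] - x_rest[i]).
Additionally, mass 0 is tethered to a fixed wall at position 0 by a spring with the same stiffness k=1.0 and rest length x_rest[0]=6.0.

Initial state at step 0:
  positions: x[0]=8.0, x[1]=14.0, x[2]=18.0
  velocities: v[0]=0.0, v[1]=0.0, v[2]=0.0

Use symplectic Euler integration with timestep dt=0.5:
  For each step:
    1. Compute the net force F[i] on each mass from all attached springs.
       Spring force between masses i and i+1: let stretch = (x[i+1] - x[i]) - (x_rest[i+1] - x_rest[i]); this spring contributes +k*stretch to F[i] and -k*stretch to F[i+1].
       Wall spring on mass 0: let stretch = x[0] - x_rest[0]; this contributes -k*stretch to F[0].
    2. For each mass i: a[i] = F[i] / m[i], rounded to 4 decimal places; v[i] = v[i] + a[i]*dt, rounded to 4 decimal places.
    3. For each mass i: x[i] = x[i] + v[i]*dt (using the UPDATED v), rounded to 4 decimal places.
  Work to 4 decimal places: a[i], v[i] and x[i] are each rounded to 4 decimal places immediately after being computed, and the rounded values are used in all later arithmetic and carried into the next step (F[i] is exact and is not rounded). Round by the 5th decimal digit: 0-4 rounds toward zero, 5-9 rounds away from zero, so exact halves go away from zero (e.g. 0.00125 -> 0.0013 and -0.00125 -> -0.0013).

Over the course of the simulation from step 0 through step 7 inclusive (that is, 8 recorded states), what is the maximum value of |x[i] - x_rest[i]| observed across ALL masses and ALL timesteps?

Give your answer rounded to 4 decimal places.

Step 0: x=[8.0000 14.0000 18.0000] v=[0.0000 0.0000 0.0000]
Step 1: x=[7.5000 13.5000 18.5000] v=[-1.0000 -1.0000 1.0000]
Step 2: x=[6.6250 12.7500 19.2500] v=[-1.7500 -1.5000 1.5000]
Step 3: x=[5.6250 12.0938 19.8750] v=[-2.0000 -1.3125 1.2500]
Step 4: x=[4.8360 11.7657 20.0547] v=[-1.5781 -0.6563 0.3594]
Step 5: x=[4.5704 11.7774 19.6622] v=[-0.5313 0.0234 -0.7851]
Step 6: x=[4.9639 11.9586 18.7985] v=[0.7870 0.3623 -1.7275]
Step 7: x=[5.8651 12.1011 17.7248] v=[1.8024 0.2849 -2.1475]
Max displacement = 2.0547

Answer: 2.0547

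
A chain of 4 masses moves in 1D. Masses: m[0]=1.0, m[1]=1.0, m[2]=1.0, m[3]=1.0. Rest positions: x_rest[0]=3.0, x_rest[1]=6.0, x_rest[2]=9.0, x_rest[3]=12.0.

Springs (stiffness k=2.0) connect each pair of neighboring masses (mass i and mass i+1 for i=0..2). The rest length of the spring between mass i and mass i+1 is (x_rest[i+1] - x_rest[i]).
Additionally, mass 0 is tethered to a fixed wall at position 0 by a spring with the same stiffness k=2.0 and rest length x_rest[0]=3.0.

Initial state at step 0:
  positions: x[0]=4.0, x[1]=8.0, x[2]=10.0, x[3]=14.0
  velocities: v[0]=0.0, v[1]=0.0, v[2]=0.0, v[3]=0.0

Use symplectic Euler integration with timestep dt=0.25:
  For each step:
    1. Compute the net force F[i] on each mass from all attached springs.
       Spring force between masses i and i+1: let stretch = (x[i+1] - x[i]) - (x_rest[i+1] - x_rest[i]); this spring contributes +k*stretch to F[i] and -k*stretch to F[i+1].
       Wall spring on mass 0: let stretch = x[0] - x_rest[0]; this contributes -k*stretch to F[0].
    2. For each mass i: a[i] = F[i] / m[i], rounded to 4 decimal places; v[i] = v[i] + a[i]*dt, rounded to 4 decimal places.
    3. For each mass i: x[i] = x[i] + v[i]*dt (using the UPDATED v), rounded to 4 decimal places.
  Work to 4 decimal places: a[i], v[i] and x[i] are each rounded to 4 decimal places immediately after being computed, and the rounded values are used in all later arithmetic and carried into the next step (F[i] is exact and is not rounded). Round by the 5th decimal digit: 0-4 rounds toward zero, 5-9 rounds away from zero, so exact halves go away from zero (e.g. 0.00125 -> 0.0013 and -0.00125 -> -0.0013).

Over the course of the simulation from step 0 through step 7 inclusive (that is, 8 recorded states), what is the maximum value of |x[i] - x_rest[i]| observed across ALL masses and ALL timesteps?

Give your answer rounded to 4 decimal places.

Answer: 2.1551

Derivation:
Step 0: x=[4.0000 8.0000 10.0000 14.0000] v=[0.0000 0.0000 0.0000 0.0000]
Step 1: x=[4.0000 7.7500 10.2500 13.8750] v=[0.0000 -1.0000 1.0000 -0.5000]
Step 2: x=[3.9688 7.3438 10.6406 13.6719] v=[-0.1250 -1.6250 1.5625 -0.8125]
Step 3: x=[3.8633 6.9278 10.9981 13.4649] v=[-0.4219 -1.6641 1.4298 -0.8282]
Step 4: x=[3.6580 6.6375 11.1551 13.3245] v=[-0.8213 -1.1612 0.6281 -0.5616]
Step 5: x=[3.3679 6.5395 11.0186 13.2879] v=[-1.1606 -0.3922 -0.5460 -0.1463]
Step 6: x=[3.0532 6.6049 10.6059 13.3427] v=[-1.2588 0.2616 -1.6509 0.2191]
Step 7: x=[2.8008 6.7265 10.0352 13.4304] v=[-1.0096 0.4863 -2.2830 0.3507]
Max displacement = 2.1551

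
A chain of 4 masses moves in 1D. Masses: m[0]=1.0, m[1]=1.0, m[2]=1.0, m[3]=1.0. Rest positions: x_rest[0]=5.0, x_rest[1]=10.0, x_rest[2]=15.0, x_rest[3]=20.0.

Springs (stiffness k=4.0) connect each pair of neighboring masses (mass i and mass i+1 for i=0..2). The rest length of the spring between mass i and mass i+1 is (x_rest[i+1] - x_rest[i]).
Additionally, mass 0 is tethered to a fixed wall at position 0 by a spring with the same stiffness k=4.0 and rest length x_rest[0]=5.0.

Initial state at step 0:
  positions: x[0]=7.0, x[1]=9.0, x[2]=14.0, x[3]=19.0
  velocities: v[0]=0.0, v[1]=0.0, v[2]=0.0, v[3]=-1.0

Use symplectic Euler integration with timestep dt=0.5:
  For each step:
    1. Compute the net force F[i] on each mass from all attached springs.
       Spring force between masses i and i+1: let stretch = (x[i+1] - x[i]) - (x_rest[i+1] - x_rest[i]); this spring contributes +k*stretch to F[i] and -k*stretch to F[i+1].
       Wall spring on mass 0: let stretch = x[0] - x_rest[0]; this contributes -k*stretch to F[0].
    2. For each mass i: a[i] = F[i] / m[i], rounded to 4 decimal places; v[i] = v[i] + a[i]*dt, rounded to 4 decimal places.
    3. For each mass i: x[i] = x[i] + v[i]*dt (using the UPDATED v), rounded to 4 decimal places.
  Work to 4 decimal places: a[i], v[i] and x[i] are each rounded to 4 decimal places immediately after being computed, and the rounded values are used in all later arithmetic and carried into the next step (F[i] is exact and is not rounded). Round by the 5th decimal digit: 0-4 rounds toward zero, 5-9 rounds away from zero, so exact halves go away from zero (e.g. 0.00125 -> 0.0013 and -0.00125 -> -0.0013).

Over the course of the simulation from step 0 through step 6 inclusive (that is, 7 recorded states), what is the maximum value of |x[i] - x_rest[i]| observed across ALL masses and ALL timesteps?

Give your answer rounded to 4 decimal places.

Answer: 3.5000

Derivation:
Step 0: x=[7.0000 9.0000 14.0000 19.0000] v=[0.0000 0.0000 0.0000 -1.0000]
Step 1: x=[2.0000 12.0000 14.0000 18.5000] v=[-10.0000 6.0000 0.0000 -1.0000]
Step 2: x=[5.0000 7.0000 16.5000 18.5000] v=[6.0000 -10.0000 5.0000 0.0000]
Step 3: x=[5.0000 9.5000 11.5000 21.5000] v=[0.0000 5.0000 -10.0000 6.0000]
Step 4: x=[4.5000 9.5000 14.5000 19.5000] v=[-1.0000 0.0000 6.0000 -4.0000]
Step 5: x=[4.5000 9.5000 17.5000 17.5000] v=[0.0000 0.0000 6.0000 -4.0000]
Step 6: x=[5.0000 12.5000 12.5000 20.5000] v=[1.0000 6.0000 -10.0000 6.0000]
Max displacement = 3.5000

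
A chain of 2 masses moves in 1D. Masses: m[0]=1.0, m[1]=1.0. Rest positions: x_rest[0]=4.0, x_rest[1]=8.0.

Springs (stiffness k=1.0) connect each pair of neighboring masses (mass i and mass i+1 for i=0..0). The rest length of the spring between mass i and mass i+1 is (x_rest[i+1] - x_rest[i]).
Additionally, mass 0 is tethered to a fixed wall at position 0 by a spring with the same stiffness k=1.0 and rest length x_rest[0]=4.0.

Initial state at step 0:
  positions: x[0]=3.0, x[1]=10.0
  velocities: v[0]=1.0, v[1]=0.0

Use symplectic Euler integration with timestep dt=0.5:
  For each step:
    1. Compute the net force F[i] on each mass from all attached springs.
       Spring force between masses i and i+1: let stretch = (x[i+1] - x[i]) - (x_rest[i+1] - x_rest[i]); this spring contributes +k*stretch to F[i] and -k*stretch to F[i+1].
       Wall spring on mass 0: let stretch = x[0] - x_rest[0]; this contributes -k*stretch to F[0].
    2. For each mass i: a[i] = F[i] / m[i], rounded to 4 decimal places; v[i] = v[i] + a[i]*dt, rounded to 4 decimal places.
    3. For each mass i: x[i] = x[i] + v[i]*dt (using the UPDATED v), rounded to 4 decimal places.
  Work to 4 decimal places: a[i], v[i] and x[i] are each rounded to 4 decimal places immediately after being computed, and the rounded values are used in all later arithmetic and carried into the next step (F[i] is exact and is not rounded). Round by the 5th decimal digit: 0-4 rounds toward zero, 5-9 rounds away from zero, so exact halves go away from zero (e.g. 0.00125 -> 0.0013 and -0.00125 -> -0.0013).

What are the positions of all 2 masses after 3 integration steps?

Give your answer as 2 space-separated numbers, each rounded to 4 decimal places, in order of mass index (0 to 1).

Step 0: x=[3.0000 10.0000] v=[1.0000 0.0000]
Step 1: x=[4.5000 9.2500] v=[3.0000 -1.5000]
Step 2: x=[6.0625 8.3125] v=[3.1250 -1.8750]
Step 3: x=[6.6719 7.8125] v=[1.2188 -1.0000]

Answer: 6.6719 7.8125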